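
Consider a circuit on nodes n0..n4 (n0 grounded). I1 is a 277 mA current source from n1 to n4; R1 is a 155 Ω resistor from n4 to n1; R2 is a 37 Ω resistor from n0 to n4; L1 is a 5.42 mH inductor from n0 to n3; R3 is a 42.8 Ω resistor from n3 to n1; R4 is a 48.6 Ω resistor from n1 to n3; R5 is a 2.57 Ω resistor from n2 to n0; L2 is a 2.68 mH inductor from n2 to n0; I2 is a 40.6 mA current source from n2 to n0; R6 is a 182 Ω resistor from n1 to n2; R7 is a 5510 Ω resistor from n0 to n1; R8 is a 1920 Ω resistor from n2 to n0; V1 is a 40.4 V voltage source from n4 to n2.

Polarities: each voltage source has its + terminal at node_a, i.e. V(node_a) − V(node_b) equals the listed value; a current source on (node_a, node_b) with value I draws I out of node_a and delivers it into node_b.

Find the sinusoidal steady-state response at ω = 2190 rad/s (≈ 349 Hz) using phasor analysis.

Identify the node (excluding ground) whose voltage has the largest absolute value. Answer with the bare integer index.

4

Element admittances at ω=2190 rad/s:
  I1: injects 0.277 A into n4 (from n1)
  Y(R1) = 0.006452+0.000j S between n4,n1
  Y(R2) = 0.02703+0.000j S between n0,n4
  Y(L1) = 0.000-0.08425j S between n0,n3
  Y(R3) = 0.02336+0.000j S between n3,n1
  Y(R4) = 0.02058+0.000j S between n1,n3
  Y(R5) = 0.3891+0.000j S between n2,n0
  Y(L2) = 0.000-0.1704j S between n2,n0
  I2: injects 0.0406 A into n0 (from n2)
  Y(R6) = 0.005495+0.000j S between n1,n2
  Y(R7) = 0.0001815+0.000j S between n0,n1
  Y(R8) = 0.0005208+0.000j S between n2,n0
  V1: constraint V(n4)−V(n2) = 40.4
Assemble and solve the 5×5 MNA system:
  V(n1)=-0.7302-0.5157j  V(n2)=-2.261-0.9134j  V(n3)=0.05528-0.4097j  V(n4)=38.14-0.9134j
  i(V1)=-1.005+0.02725j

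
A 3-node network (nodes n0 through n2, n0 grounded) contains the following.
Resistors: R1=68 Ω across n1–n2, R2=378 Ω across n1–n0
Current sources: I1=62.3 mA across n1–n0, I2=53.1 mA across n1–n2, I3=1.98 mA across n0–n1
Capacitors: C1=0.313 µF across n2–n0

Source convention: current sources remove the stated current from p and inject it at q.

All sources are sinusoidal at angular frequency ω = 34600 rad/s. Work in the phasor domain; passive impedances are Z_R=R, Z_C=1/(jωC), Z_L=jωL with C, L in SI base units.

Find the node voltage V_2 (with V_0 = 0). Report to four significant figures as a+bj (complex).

-0.7888+3.810j V

MNA unknowns: 2 node voltages V₁..V_2
R1: Y=0.01471+0.000j on G[1,2]
I1: z[1]−=0.0623, z[0]+=0.0623
R2: Y=0.002646+0.000j on G[1,0]
I2: z[1]−=0.0531, z[2]+=0.0531
C1: Y=0.000+0.01083j on G[2,0]
I3: z[0]−=0.00198, z[1]+=0.00198
solve → V1=-7.205+3.229j, V2=-0.7888+3.810j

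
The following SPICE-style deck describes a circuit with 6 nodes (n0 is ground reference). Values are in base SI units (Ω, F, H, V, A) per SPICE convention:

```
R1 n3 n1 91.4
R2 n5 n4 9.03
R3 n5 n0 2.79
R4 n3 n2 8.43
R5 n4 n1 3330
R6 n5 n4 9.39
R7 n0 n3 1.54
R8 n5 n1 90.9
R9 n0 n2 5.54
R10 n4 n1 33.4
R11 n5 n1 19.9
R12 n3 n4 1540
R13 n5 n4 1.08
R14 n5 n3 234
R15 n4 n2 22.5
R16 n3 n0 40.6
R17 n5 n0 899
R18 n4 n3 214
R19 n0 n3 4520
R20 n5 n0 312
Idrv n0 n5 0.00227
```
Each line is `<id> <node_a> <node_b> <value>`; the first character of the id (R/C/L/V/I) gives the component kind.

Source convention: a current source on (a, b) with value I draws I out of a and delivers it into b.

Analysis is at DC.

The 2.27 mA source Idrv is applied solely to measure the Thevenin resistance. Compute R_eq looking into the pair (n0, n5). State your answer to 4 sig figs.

MNA unknowns: 5 node voltages V₁..V_5
R1: Y=0.01094 on G[3,1]
R2: Y=0.1107 on G[5,4]
R3: Y=0.3584 on G[5,0]
R4: Y=0.1186 on G[3,2]
R5: Y=0.0003003 on G[4,1]
R6: Y=0.1065 on G[5,4]
R7: Y=0.6494 on G[0,3]
R8: Y=0.01100 on G[5,1]
R9: Y=0.1805 on G[0,2]
R10: Y=0.02994 on G[4,1]
R11: Y=0.05025 on G[5,1]
R12: Y=0.0006494 on G[3,4]
R13: Y=0.9259 on G[5,4]
R14: Y=0.004274 on G[5,3]
R15: Y=0.04444 on G[4,2]
R16: Y=0.02463 on G[3,0]
R17: Y=0.001112 on G[5,0]
R18: Y=0.004673 on G[4,3]
R19: Y=0.0002212 on G[0,3]
R20: Y=0.003205 on G[5,0]
Idrv: z[0]−=0.00227, z[5]+=0.00227
solve → V1=0.004821, V2=0.0007588, V3=0.0002383, V4=0.005230, V5=0.005437

R_eq = 2.395 Ω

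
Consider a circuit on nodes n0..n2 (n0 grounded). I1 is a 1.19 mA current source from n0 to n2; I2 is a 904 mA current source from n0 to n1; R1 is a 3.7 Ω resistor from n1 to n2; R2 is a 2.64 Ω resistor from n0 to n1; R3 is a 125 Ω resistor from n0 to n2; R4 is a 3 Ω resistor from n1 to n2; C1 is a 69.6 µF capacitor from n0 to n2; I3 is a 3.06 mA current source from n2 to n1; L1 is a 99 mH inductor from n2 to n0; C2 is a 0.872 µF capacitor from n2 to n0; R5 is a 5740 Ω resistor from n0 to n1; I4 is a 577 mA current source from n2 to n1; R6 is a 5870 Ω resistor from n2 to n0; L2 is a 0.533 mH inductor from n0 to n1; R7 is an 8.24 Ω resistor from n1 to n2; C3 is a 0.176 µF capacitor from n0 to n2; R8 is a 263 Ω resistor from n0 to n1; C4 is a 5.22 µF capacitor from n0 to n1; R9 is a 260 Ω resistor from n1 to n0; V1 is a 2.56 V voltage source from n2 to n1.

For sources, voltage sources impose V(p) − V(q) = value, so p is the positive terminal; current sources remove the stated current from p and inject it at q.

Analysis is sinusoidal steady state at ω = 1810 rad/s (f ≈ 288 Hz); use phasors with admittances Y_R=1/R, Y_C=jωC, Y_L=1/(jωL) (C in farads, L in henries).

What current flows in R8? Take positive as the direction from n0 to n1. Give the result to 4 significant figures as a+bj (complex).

MNA unknowns: 2 node voltages V₁..V_2 plus 1 source current (V1)
I1: z[0]−=0.00119, z[2]+=0.00119
I2: z[0]−=0.904, z[1]+=0.904
R1: Y=0.2703+0.000j on G[1,2]
R2: Y=0.3788+0.000j on G[0,1]
R3: Y=0.008000+0.000j on G[0,2]
R4: Y=0.3333+0.000j on G[1,2]
C1: Y=0.000+0.1260j on G[0,2]
I3: z[2]−=0.00306, z[1]+=0.00306
L1: Y=0.000-0.005581j on G[2,0]
C2: Y=0.000+0.001578j on G[2,0]
R5: Y=0.0001742+0.000j on G[0,1]
I4: z[2]−=0.577, z[1]+=0.577
R6: Y=0.0001704+0.000j on G[2,0]
L2: Y=0.000-1.037j on G[0,1]
R7: Y=0.1214+0.000j on G[1,2]
C3: Y=0.000+0.0003186j on G[0,2]
R8: Y=0.003802+0.000j on G[0,1]
C4: Y=0.000+0.009448j on G[0,1]
R9: Y=0.003846+0.000j on G[1,0]
V1: row V2−V1=2.56, i_V1 at 2,1
solve → V1=0.6489+0.6942j, V2=3.209+0.6942j
aux → i_V1=-2.376-0.3981j

-0.002467-0.002639j A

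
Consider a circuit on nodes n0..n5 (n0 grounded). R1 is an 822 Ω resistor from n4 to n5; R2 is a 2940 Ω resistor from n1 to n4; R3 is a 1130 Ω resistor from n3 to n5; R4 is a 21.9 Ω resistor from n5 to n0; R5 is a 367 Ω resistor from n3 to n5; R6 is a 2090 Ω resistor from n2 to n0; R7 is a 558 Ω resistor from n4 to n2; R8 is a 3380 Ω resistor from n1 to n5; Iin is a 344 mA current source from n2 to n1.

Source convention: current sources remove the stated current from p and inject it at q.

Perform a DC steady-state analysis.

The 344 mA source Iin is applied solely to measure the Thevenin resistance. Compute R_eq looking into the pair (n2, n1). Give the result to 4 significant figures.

Apply KCL at each of the 5 non-ground nodes and solve the resulting linear system.
Node n1: branches {R2, R8, Iin} → V_1 = 515.9
Node n2: branches {R6, R7, Iin} → V_2 = -189.7
Node n3: branches {R3, R5} → V_3 = 1.988
Node n4: branches {R1, R2, R7} → V_4 = -48.39
Node n5: branches {R1, R3, R4, R5, R8} → V_5 = 1.988

R_eq = 2051. Ω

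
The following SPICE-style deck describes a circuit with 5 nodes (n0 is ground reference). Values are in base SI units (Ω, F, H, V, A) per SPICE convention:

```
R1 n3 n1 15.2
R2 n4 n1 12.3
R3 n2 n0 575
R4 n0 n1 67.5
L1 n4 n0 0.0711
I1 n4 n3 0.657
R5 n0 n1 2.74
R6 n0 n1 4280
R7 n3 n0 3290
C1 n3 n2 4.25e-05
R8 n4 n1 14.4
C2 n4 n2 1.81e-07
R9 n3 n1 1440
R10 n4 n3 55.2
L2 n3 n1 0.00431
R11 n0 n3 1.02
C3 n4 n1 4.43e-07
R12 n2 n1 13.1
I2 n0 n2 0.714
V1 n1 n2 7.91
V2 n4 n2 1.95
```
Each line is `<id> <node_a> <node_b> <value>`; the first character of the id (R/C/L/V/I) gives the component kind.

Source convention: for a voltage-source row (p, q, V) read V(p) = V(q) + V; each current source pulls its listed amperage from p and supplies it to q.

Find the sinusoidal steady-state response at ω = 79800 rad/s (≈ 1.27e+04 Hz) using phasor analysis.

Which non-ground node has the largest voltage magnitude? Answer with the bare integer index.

1

Element admittances at ω=79800 rad/s:
  Y(R1) = 0.06579+0.000j S between n3,n1
  Y(R2) = 0.08130+0.000j S between n4,n1
  Y(R3) = 0.001739+0.000j S between n2,n0
  Y(R4) = 0.01481+0.000j S between n0,n1
  Y(L1) = 0.000-0.0001762j S between n4,n0
  I1: injects 0.657 A into n3 (from n4)
  Y(R5) = 0.3650+0.000j S between n0,n1
  Y(R6) = 0.0002336+0.000j S between n0,n1
  Y(R7) = 0.0003040+0.000j S between n3,n0
  Y(C1) = 0.000+3.392j S between n3,n2
  Y(R8) = 0.06944+0.000j S between n4,n1
  Y(C2) = 0.000+0.01444j S between n4,n2
  Y(R9) = 0.0006944+0.000j S between n3,n1
  Y(R10) = 0.01812+0.000j S between n4,n3
  Y(L2) = 0.000-0.002908j S between n3,n1
  Y(R11) = 0.9804+0.000j S between n0,n3
  Y(C3) = 0.000+0.03535j S between n4,n1
  Y(R12) = 0.07634+0.000j S between n2,n1
  I2: injects 0.714 A into n2 (from n0)
  V1: constraint V(n1)−V(n2) = 7.91
  V2: constraint V(n4)−V(n2) = 1.95
Assemble and solve the 6×6 MNA system:
  V(n1)=6.169+0.6030j  V(n2)=-1.741+0.6030j  V(n3)=-1.659-0.2347j  V(n4)=0.2087+0.6030j
  i(V1)=-4.369-0.4728j  i(V2)=0.2075+0.1674j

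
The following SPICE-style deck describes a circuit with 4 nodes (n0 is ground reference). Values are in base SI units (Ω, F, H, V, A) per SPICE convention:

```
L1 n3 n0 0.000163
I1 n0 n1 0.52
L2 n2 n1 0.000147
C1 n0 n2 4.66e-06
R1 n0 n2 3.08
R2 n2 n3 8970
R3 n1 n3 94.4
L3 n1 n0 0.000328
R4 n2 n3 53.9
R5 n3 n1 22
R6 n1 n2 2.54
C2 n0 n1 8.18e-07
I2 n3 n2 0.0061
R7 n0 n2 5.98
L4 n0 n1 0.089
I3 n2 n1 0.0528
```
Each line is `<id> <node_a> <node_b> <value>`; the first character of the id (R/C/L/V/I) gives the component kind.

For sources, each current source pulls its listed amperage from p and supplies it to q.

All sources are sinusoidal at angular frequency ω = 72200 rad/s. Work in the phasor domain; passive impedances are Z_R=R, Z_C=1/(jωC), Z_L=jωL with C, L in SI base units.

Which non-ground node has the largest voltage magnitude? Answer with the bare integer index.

Element admittances at ω=72200 rad/s:
  Y(L1) = 0.000-0.08497j S between n3,n0
  I1: injects 0.52 A into n1 (from n0)
  Y(L2) = 0.000-0.09422j S between n2,n1
  Y(C1) = 0.000+0.3365j S between n0,n2
  Y(R1) = 0.3247+0.000j S between n0,n2
  Y(R2) = 0.0001115+0.000j S between n2,n3
  Y(R3) = 0.01059+0.000j S between n1,n3
  Y(L3) = 0.000-0.04223j S between n1,n0
  Y(R4) = 0.01855+0.000j S between n2,n3
  Y(R5) = 0.04545+0.000j S between n3,n1
  Y(R6) = 0.3937+0.000j S between n1,n2
  Y(C2) = 0.000+0.05906j S between n0,n1
  I2: injects 0.0061 A into n2 (from n3)
  Y(R7) = 0.1672+0.000j S between n0,n2
  Y(L4) = 0.000-0.0001556j S between n0,n1
  I3: injects 0.0528 A into n1 (from n2)
Assemble and solve the 3×3 MNA system:
  V(n1)=1.880-0.07742j  V(n2)=0.6682-0.3947j  V(n3)=0.7299+0.6734j

1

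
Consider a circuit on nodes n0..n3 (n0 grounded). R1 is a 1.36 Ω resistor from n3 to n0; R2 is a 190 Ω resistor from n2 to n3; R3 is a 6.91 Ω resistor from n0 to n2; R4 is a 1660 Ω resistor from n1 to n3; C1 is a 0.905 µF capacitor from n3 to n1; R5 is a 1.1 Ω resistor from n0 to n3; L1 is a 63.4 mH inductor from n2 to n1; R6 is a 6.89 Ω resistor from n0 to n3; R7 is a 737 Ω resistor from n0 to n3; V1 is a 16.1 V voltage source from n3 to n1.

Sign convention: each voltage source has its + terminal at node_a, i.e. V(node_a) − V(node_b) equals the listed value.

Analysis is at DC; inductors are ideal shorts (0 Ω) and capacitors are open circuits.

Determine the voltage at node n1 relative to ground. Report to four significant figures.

Apply KCL at each of the 3 non-ground nodes and solve the resulting linear system.
Node n1: branches {R4, C1, L1, V1} → V_1 = -14.90
Node n2: branches {R2, R3, L1} → V_2 = -14.90
Node n3: branches {R1, R2, R4, C1, R5, R6, R7, V1} → V_3 = 1.204
Source currents: i(L1)=2.240, i(V1)=-2.250

-14.90 V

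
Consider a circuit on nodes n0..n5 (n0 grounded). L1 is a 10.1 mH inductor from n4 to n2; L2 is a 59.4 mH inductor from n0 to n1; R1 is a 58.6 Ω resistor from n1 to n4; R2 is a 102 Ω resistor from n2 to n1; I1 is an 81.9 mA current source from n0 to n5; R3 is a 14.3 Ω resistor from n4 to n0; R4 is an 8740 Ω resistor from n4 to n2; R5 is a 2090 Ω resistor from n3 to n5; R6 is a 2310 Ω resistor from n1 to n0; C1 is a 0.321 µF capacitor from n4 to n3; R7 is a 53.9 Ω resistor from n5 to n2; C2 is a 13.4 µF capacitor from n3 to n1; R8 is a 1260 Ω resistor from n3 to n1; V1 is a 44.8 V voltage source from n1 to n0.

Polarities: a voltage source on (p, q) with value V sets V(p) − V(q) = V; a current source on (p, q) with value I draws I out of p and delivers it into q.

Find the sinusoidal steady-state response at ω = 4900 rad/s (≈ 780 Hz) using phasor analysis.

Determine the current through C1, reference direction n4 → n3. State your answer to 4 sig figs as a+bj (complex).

Element admittances at ω=4900 rad/s:
  Y(L1) = 0.000-0.02021j S between n4,n2
  Y(L2) = 0.000-0.003436j S between n0,n1
  Y(R1) = 0.01706+0.000j S between n1,n4
  Y(R2) = 0.009804+0.000j S between n2,n1
  I1: injects 0.0819 A into n5 (from n0)
  Y(R3) = 0.06993+0.000j S between n4,n0
  Y(R4) = 0.0001144+0.000j S between n4,n2
  Y(R5) = 0.0004785+0.000j S between n3,n5
  Y(R6) = 0.0004329+0.000j S between n1,n0
  Y(C1) = 0.000+0.001573j S between n4,n3
  Y(R7) = 0.01855+0.000j S between n5,n2
  Y(C2) = 0.000+0.06566j S between n3,n1
  Y(R8) = 0.0007937+0.000j S between n3,n1
  V1: constraint V(n1)−V(n0) = 44.8
Assemble and solve the 6×6 MNA system:
  V(n1)=44.80+0.000j  V(n2)=20.34+15.11j  V(n3)=44.15+0.09851j  V(n4)=12.57-1.213j  V(n5)=25.24+14.74j
  i(V1)=-0.8163+0.2387j

0.002062-0.04968j A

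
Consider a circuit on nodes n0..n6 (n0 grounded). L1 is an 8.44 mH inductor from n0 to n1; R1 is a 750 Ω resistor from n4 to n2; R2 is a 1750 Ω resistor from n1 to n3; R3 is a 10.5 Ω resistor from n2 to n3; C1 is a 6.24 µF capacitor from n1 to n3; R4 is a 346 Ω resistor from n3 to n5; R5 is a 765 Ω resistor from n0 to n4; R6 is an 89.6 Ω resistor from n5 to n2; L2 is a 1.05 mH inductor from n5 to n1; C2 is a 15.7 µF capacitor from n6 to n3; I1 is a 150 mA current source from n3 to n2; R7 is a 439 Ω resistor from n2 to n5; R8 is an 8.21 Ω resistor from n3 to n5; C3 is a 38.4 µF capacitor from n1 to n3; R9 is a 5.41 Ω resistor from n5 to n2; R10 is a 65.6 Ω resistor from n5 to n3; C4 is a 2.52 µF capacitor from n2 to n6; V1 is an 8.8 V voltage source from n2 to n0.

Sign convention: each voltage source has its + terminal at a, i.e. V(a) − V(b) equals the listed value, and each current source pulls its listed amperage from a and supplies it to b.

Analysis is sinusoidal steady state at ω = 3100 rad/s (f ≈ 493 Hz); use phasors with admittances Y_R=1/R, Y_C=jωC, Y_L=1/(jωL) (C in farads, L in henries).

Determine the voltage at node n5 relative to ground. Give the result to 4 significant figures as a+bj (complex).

Element admittances at ω=3100 rad/s:
  Y(L1) = 0.000-0.03822j S between n0,n1
  Y(R1) = 0.001333+0.000j S between n4,n2
  Y(R2) = 0.0005714+0.000j S between n1,n3
  Y(R3) = 0.09524+0.000j S between n2,n3
  Y(C1) = 0.000+0.01934j S between n1,n3
  Y(R4) = 0.002890+0.000j S between n3,n5
  Y(R5) = 0.001307+0.000j S between n0,n4
  Y(R6) = 0.01116+0.000j S between n5,n2
  Y(L2) = 0.000-0.3072j S between n5,n1
  Y(C2) = 0.000+0.04867j S between n6,n3
  I1: injects 0.15 A into n2 (from n3)
  Y(R7) = 0.002278+0.000j S between n2,n5
  Y(R8) = 0.1218+0.000j S between n3,n5
  Y(C3) = 0.000+0.1190j S between n1,n3
  Y(R9) = 0.1848+0.000j S between n5,n2
  Y(R10) = 0.01524+0.000j S between n5,n3
  Y(C4) = 0.000+0.007812j S between n2,n6
  V1: constraint V(n2)−V(n0) = 8.8
Assemble and solve the 7×7 MNA system:
  V(n1)=7.422+1.295j  V(n2)=8.800+0.000j  V(n3)=7.565+0.6449j  V(n4)=4.444+0.000j  V(n5)=8.409+1.163j  V(n6)=7.736+0.5557j
  i(V1)=-0.05530+0.2837j

8.409+1.163j V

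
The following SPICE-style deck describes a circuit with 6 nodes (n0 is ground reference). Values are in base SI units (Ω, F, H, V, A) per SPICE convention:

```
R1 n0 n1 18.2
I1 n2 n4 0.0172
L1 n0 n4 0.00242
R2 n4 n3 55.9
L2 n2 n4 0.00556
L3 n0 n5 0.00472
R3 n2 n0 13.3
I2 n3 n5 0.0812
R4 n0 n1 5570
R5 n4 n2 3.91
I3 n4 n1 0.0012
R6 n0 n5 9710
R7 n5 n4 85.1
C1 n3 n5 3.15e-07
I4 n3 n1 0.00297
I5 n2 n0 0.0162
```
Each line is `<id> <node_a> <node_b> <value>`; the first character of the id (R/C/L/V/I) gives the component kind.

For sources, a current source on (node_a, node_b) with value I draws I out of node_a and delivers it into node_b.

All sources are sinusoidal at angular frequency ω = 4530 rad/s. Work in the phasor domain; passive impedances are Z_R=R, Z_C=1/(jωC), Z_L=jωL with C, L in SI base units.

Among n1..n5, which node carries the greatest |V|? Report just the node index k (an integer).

Apply KCL at each of the 5 non-ground nodes and solve the resulting linear system.
Node n1: branches {R1, R4, I3, I4} → V_1 = 0.07565+0.000j
Node n2: branches {I1, L2, R3, R5, I5} → V_2 = -0.6066-0.3574j
Node n3: branches {R2, I2, C1, I4} → V_3 = -5.456+0.02163j
Node n4: branches {I1, L1, R2, L2, R5, I3, R7} → V_4 = -0.6373-0.4672j
Node n5: branches {L3, I2, R6, R7, C1} → V_5 = 0.6717+1.449j

3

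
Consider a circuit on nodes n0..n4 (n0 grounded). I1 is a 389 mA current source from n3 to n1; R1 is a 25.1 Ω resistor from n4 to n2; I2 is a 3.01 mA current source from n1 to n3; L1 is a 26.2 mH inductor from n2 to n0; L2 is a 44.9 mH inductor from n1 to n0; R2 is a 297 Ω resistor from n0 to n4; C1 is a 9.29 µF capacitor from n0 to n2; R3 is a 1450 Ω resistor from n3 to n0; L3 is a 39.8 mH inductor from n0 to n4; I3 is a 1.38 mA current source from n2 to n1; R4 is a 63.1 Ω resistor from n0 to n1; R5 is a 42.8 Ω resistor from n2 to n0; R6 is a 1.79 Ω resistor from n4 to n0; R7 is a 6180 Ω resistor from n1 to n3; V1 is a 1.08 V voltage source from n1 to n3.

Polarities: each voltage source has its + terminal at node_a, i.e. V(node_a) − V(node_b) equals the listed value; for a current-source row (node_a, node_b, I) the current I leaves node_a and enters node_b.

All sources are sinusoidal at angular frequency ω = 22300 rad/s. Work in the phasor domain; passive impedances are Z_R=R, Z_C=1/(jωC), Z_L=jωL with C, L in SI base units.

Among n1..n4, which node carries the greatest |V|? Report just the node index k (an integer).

3

Element admittances at ω=22300 rad/s:
  I1: injects 0.389 A into n1 (from n3)
  Y(R1) = 0.03984+0.000j S between n4,n2
  I2: injects 0.00301 A into n3 (from n1)
  Y(L1) = 0.000-0.001712j S between n2,n0
  Y(L2) = 0.000-0.0009987j S between n1,n0
  Y(R2) = 0.003367+0.000j S between n0,n4
  Y(C1) = 0.000+0.2072j S between n0,n2
  Y(R3) = 0.0006897+0.000j S between n3,n0
  Y(L3) = 0.000-0.001127j S between n0,n4
  I3: injects 0.00138 A into n1 (from n2)
  Y(R4) = 0.01585+0.000j S between n0,n1
  Y(R5) = 0.02336+0.000j S between n2,n0
  Y(R6) = 0.5587+0.000j S between n4,n0
  Y(R7) = 0.0001618+0.000j S between n1,n3
  V1: constraint V(n1)−V(n3) = 1.08
Assemble and solve the 5×5 MNA system:
  V(n1)=0.1280+0.007731j  V(n2)=-0.001822+0.006180j  V(n3)=-0.9520+0.007731j  V(n4)=-0.0001214+0.0004088j
  i(V1)=0.3852+5.332e-06j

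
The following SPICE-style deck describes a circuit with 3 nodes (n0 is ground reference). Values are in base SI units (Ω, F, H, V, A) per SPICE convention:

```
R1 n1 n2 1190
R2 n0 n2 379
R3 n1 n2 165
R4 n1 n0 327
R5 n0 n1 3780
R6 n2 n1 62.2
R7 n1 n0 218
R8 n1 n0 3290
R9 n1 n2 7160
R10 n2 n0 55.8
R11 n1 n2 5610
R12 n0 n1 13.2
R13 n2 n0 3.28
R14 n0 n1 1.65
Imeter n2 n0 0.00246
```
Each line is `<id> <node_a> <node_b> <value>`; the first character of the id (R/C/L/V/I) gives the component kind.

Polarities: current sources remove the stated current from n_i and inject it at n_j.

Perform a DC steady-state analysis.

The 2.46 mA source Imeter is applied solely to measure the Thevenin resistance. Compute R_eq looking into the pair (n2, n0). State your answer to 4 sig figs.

MNA unknowns: 2 node voltages V₁..V_2
R1: Y=0.0008403 on G[1,2]
R2: Y=0.002639 on G[0,2]
R3: Y=0.006061 on G[1,2]
R4: Y=0.003058 on G[1,0]
R5: Y=0.0002646 on G[0,1]
R6: Y=0.01608 on G[2,1]
R7: Y=0.004587 on G[1,0]
R8: Y=0.0003040 on G[1,0]
R9: Y=0.0001397 on G[1,2]
R10: Y=0.01792 on G[2,0]
R11: Y=0.0001783 on G[1,2]
R12: Y=0.07576 on G[0,1]
R13: Y=0.3049 on G[2,0]
R14: Y=0.6061 on G[0,1]
Imeter: z[2]−=0.00246, z[0]+=0.00246
solve → V1=-0.0002309, V2=-0.007070

R_eq = 2.874 Ω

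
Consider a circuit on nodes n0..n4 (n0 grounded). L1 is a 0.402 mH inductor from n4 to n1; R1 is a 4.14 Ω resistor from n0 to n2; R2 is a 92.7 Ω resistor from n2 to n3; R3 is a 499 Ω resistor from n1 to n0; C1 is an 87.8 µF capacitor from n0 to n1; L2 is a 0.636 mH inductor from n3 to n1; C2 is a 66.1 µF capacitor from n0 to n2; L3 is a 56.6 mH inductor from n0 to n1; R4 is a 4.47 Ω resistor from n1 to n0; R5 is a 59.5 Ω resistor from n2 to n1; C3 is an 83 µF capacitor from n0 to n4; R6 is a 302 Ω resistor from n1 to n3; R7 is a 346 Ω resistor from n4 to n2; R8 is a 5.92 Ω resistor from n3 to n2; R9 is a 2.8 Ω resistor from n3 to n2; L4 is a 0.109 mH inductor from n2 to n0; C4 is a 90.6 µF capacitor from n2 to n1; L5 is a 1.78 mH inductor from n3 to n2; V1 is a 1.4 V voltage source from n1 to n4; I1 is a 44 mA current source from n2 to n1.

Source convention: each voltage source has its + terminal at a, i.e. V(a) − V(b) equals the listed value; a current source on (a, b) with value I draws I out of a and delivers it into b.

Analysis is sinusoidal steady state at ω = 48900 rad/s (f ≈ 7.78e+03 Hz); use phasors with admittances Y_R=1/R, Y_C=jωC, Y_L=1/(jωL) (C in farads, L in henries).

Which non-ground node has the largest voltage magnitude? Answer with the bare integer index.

4

Element admittances at ω=48900 rad/s:
  Y(L1) = 0.000-0.05087j S between n4,n1
  Y(R1) = 0.2415+0.000j S between n0,n2
  Y(R2) = 0.01079+0.000j S between n2,n3
  Y(R3) = 0.002004+0.000j S between n1,n0
  Y(C1) = 0.000+4.293j S between n0,n1
  Y(L2) = 0.000-0.03215j S between n3,n1
  Y(C2) = 0.000+3.232j S between n0,n2
  Y(L3) = 0.000-0.0003613j S between n0,n1
  Y(R4) = 0.2237+0.000j S between n1,n0
  Y(R5) = 0.01681+0.000j S between n2,n1
  Y(C3) = 0.000+4.059j S between n0,n4
  Y(R6) = 0.003311+0.000j S between n1,n3
  Y(R7) = 0.002890+0.000j S between n4,n2
  Y(R8) = 0.1689+0.000j S between n3,n2
  Y(R9) = 0.3571+0.000j S between n3,n2
  Y(L4) = 0.000-0.1876j S between n2,n0
  Y(C4) = 0.000+4.430j S between n2,n1
  Y(L5) = 0.000-0.01149j S between n3,n2
  V1: constraint V(n1)−V(n4) = 1.4
  I1: injects 0.044 A into n1 (from n2)
Assemble and solve the 5×5 MNA system:
  V(n1)=0.5591+0.01536j  V(n2)=0.3295+0.02546j  V(n3)=0.3314+0.01189j  V(n4)=-0.8409+0.01536j
  i(V1)=-0.06572-3.342j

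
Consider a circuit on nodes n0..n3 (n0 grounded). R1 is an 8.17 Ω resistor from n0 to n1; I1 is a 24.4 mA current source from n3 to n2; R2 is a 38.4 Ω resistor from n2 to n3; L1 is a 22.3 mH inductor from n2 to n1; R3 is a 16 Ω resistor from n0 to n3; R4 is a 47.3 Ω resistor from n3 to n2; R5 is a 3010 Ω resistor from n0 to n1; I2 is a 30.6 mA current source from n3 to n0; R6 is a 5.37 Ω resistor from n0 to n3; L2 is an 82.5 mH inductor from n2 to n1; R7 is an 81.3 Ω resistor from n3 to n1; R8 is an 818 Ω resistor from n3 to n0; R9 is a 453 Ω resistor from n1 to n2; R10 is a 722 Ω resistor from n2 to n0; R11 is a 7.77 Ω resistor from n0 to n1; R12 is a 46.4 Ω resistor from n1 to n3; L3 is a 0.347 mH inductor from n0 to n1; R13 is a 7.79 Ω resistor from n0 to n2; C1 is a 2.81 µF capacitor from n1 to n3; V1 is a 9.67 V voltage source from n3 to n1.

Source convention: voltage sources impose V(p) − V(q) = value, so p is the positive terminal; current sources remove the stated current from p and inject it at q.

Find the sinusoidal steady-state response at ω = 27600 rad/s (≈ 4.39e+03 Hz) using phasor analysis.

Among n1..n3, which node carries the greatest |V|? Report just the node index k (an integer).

MNA unknowns: 3 node voltages V₁..V_3 plus 1 source current (V1)
R1: Y=0.1224+0.000j on G[0,1]
I1: z[3]−=0.0244, z[2]+=0.0244
R2: Y=0.02604+0.000j on G[2,3]
L1: Y=0.000-0.001625j on G[2,1]
R3: Y=0.06250+0.000j on G[0,3]
R4: Y=0.02114+0.000j on G[3,2]
R5: Y=0.0003322+0.000j on G[0,1]
I2: z[3]−=0.0306, z[0]+=0.0306
R6: Y=0.1862+0.000j on G[0,3]
L2: Y=0.000-0.0004392j on G[2,1]
R7: Y=0.01230+0.000j on G[3,1]
R8: Y=0.001222+0.000j on G[3,0]
R9: Y=0.002208+0.000j on G[1,2]
R10: Y=0.001385+0.000j on G[2,0]
R11: Y=0.1287+0.000j on G[0,1]
R12: Y=0.02155+0.000j on G[1,3]
L3: Y=0.000-0.1044j on G[0,1]
R13: Y=0.1284+0.000j on G[0,2]
C1: Y=0.000+0.07756j on G[1,3]
V1: row V3−V1=9.67, i_V1 at 3,1
solve → V1=-5.010-0.9914j, V2=1.293-0.2007j, V3=4.660-0.9914j
aux → i_V1=-1.706-0.4649j

1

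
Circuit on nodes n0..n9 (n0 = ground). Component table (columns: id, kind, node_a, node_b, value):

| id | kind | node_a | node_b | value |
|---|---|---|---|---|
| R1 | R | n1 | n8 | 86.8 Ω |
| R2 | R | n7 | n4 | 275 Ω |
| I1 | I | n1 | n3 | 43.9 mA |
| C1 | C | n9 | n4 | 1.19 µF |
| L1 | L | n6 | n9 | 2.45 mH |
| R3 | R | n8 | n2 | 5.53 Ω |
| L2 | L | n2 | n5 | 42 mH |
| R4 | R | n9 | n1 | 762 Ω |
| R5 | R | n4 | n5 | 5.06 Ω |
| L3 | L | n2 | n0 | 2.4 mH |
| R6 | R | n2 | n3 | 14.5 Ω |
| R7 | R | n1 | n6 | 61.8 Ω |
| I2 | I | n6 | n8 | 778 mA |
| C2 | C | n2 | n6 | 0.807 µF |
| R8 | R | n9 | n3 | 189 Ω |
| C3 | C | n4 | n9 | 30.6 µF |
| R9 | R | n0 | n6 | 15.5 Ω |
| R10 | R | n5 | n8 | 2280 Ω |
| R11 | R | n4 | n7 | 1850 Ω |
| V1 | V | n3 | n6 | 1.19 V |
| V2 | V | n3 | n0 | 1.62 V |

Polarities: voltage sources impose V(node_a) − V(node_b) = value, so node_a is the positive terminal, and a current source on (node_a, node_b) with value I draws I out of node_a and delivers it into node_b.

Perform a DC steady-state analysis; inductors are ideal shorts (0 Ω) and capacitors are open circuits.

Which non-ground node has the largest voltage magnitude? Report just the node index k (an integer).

8

Element admittances at DC:
  Y(R1) = 0.01152 S between n1,n8
  Y(R2) = 0.003636 S between n7,n4
  I1: injects 0.0439 A into n3 (from n1)
  Y(C1) = 0.000 S between n9,n4
  L1: short n6↔n9 (DC inductor)
  Y(R3) = 0.1808 S between n8,n2
  L2: short n2↔n5 (DC inductor)
  Y(R4) = 0.001312 S between n9,n1
  Y(R5) = 0.1976 S between n4,n5
  L3: short n2↔n0 (DC inductor)
  Y(R6) = 0.06897 S between n2,n3
  Y(R7) = 0.01618 S between n1,n6
  I2: injects 0.778 A into n8 (from n6)
  Y(C2) = 0.000 S between n2,n6
  Y(R8) = 0.005291 S between n9,n3
  Y(C3) = 0.000 S between n4,n9
  Y(R9) = 0.06452 S between n0,n6
  Y(R10) = 0.0004386 S between n5,n8
  Y(R11) = 0.0005405 S between n4,n7
  V1: constraint V(n3)−V(n6) = 1.19
  V2: constraint V(n3)−V(n0) = 1.62
Assemble and solve the 14×14 MNA system:
  V(n1)=0.3570  V(n2)=0.000  V(n3)=1.620  V(n4)=0.000  V(n5)=0.000  V(n6)=0.4300  V(n7)=0.000  V(n8)=4.057  V(n9)=0.4300
  i(L1)=-0.006201  i(L2)=-0.001779  i(L3)=0.8471  i(V1)=0.8007  i(V2)=-0.8748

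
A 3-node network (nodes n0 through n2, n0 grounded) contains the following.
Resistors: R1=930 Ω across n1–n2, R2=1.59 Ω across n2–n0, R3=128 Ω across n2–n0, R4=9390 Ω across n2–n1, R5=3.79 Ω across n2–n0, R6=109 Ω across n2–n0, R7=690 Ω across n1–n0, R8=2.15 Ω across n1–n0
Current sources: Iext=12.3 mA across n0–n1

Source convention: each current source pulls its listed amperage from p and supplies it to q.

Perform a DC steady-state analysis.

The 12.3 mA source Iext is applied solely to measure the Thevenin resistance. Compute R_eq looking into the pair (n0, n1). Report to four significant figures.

MNA unknowns: 2 node voltages V₁..V_2
R1: Y=0.001075 on G[1,2]
R2: Y=0.6289 on G[2,0]
R3: Y=0.007812 on G[2,0]
R4: Y=0.0001065 on G[2,1]
R5: Y=0.2639 on G[2,0]
R6: Y=0.009174 on G[2,0]
R7: Y=0.001449 on G[1,0]
R8: Y=0.4651 on G[1,0]
Iext: z[0]−=0.0123, z[1]+=0.0123
solve → V1=0.02630, V2=3.411e-05

R_eq = 2.138 Ω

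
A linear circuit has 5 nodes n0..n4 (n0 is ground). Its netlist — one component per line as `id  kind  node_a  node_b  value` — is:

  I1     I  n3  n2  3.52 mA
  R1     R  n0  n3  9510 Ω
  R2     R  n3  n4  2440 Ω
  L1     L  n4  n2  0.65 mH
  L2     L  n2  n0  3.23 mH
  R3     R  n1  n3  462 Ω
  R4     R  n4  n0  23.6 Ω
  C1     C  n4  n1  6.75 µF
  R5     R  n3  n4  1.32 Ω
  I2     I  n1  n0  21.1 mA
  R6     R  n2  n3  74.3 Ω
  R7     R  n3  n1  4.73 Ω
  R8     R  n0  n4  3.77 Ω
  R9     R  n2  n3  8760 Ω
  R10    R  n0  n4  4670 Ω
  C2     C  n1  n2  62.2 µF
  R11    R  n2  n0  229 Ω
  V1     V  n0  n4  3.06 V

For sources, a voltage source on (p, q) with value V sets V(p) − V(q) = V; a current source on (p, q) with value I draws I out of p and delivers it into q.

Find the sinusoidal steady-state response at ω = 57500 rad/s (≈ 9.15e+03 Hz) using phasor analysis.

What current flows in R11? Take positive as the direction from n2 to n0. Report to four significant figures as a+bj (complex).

Apply KCL at each of the 4 non-ground nodes and solve the resulting linear system.
Node n1: branches {R3, C1, I2, R7, C2} → V_1 = -3.102-0.008102j
Node n2: branches {I1, L1, L2, R6, R9, C2, R11} → V_2 = -3.107-0.01313j
Node n3: branches {I1, R1, R2, R3, R5, R6, R7, R9} → V_3 = -3.073-0.001937j
Node n4: branches {R2, L1, R4, C1, R5, R8, R10, V1} → V_4 = -3.060+0.000j
Source currents: i(V1)=-0.9349+0.01667j

-0.01357-5.733e-05j A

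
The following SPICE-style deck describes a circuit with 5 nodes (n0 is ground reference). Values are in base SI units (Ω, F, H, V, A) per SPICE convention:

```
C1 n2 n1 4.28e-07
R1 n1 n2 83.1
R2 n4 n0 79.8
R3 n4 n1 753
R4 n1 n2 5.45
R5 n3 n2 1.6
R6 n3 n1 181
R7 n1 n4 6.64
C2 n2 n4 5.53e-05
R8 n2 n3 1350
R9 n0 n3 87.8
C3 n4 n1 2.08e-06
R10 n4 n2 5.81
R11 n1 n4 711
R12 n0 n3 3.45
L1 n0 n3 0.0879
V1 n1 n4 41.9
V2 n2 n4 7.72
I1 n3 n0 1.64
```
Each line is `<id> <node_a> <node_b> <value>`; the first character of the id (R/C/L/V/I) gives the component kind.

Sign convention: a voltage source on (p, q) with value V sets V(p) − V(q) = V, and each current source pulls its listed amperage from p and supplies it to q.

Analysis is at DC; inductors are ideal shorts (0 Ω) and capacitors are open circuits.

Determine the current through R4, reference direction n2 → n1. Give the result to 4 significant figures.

-6.272 A

Apply KCL at each of the 4 non-ground nodes and solve the resulting linear system.
Node n1: branches {C1, R1, R3, R4, R6, R7, C3, R11, V1} → V_1 = 34.04
Node n2: branches {C1, R1, R4, R5, C2, R8, R10, V2} → V_2 = -0.1431
Node n3: branches {R5, R6, R8, R9, R12, L1, I1} → V_3 = 0.000
Node n4: branches {R2, R3, R7, C2, C3, R10, R11, V1, V2} → V_4 = -7.863
Source currents: i(L1)=1.541, i(V1)=-13.30, i(V2)=5.444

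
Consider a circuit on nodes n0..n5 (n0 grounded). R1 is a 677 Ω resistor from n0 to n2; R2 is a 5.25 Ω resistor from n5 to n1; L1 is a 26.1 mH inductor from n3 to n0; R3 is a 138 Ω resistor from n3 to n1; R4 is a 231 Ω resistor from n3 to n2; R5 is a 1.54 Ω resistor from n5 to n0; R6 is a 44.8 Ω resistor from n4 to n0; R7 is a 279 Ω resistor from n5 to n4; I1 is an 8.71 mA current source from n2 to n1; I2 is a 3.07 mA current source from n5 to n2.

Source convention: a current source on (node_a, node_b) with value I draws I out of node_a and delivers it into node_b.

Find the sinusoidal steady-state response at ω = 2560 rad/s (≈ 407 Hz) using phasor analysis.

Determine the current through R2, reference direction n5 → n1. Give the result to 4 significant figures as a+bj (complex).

-0.007599+0.001374j A

Element admittances at ω=2560 rad/s:
  Y(R1) = 0.001477+0.000j S between n0,n2
  Y(R2) = 0.1905+0.000j S between n5,n1
  Y(L1) = 0.000-0.01497j S between n3,n0
  Y(R3) = 0.007246+0.000j S between n3,n1
  Y(R4) = 0.004329+0.000j S between n3,n2
  Y(R5) = 0.6494+0.000j S between n5,n0
  Y(R6) = 0.02232+0.000j S between n4,n0
  Y(R7) = 0.003584+0.000j S between n5,n4
  I1: injects 0.00871 A into n1 (from n2)
  I2: injects 0.00307 A into n2 (from n5)
Assemble and solve the 5×5 MNA system:
  V(n1)=0.04684-0.009319j  V(n2)=-1.051-0.1483j  V(n3)=-0.1064-0.1989j  V(n4)=0.0009605-0.0002914j  V(n5)=0.006942-0.002106j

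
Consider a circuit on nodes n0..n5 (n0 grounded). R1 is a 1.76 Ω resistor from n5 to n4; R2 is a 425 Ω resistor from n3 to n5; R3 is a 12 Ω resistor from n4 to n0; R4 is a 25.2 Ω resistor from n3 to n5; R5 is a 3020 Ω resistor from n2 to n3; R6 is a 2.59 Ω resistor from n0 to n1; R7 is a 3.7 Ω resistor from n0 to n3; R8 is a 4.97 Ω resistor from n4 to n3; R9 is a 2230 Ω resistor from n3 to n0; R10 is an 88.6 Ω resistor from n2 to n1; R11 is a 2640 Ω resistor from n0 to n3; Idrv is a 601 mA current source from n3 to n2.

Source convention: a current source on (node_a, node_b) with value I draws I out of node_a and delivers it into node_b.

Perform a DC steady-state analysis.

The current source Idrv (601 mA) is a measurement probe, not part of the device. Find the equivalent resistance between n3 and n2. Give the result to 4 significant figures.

R_eq = 91.34 Ω

MNA unknowns: 5 node voltages V₁..V_5
R1: Y=0.5682 on G[5,4]
R2: Y=0.002353 on G[3,5]
R3: Y=0.08333 on G[4,0]
R4: Y=0.03968 on G[3,5]
R5: Y=0.0003311 on G[2,3]
R6: Y=0.3861 on G[0,1]
R7: Y=0.2703 on G[0,3]
R8: Y=0.2012 on G[4,3]
R9: Y=0.0004484 on G[3,0]
R10: Y=0.01129 on G[2,1]
R11: Y=0.0003788 on G[0,3]
Idrv: z[3]−=0.601, z[2]+=0.601
solve → V1=1.510, V2=53.15, V3=-1.750, V4=-1.300, V5=-1.331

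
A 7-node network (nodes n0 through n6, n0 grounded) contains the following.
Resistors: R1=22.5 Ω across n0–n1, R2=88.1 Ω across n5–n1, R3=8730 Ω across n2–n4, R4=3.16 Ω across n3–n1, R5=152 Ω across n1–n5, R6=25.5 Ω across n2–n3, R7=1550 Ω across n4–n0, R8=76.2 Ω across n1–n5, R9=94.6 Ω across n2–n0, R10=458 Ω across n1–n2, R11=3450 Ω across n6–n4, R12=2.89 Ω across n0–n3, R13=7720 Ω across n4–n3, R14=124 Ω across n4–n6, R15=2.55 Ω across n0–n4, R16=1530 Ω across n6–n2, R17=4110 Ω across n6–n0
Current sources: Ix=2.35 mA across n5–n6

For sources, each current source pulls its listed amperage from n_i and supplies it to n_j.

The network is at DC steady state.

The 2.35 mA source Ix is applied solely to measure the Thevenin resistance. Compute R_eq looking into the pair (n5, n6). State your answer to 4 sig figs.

R_eq = 146.9 Ω

MNA unknowns: 6 node voltages V₁..V_6
R1: Y=0.04444 on G[0,1]
R2: Y=0.01135 on G[5,1]
R3: Y=0.0001145 on G[2,4]
R4: Y=0.3165 on G[3,1]
R5: Y=0.006579 on G[1,5]
R6: Y=0.03922 on G[2,3]
R7: Y=0.0006452 on G[4,0]
R8: Y=0.01312 on G[1,5]
R9: Y=0.01057 on G[2,0]
R10: Y=0.002183 on G[1,2]
R11: Y=0.0002899 on G[6,4]
R12: Y=0.3460 on G[0,3]
R13: Y=0.0001295 on G[4,3]
R14: Y=0.008065 on G[4,6]
R15: Y=0.3922 on G[0,4]
R16: Y=0.0006536 on G[6,2]
R17: Y=0.0002433 on G[6,0]
Ix: z[5]−=0.00235, z[6]+=0.00235
solve → V1=-0.01074, V2=-0.0008610, V3=-0.004889, V4=0.005385, V5=-0.08642, V6=0.2588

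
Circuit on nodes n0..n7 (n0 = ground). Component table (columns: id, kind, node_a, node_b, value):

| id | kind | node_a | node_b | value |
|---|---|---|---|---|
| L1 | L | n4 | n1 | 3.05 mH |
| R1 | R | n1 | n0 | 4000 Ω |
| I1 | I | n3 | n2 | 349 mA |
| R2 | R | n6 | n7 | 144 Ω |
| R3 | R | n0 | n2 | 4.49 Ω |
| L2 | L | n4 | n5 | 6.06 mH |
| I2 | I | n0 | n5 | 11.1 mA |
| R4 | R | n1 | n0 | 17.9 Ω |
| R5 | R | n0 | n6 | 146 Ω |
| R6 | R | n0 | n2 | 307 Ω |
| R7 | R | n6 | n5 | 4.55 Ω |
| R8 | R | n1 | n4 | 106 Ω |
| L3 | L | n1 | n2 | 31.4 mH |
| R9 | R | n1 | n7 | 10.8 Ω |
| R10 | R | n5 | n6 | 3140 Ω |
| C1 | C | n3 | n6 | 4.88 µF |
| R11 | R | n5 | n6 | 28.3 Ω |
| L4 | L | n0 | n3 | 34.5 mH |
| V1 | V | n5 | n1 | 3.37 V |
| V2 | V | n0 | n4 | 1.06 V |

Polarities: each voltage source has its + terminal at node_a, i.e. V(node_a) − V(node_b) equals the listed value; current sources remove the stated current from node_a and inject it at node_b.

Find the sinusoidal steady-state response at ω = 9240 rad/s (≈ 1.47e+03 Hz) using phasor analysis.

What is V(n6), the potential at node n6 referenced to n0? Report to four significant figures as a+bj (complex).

Element admittances at ω=9240 rad/s:
  Y(L1) = 0.000-0.03548j S between n4,n1
  Y(R1) = 0.0002500+0.000j S between n1,n0
  I1: injects 0.349 A into n2 (from n3)
  Y(R2) = 0.006944+0.000j S between n6,n7
  Y(R3) = 0.2227+0.000j S between n0,n2
  Y(L2) = 0.000-0.01786j S between n4,n5
  I2: injects 0.0111 A into n5 (from n0)
  Y(R4) = 0.05587+0.000j S between n1,n0
  Y(R5) = 0.006849+0.000j S between n0,n6
  Y(R6) = 0.003257+0.000j S between n0,n2
  Y(R7) = 0.2198+0.000j S between n6,n5
  Y(R8) = 0.009434+0.000j S between n1,n4
  Y(L3) = 0.000-0.003447j S between n1,n2
  Y(R9) = 0.09259+0.000j S between n1,n7
  Y(R10) = 0.0003185+0.000j S between n5,n6
  Y(C1) = 0.000+0.04509j S between n3,n6
  Y(R11) = 0.03534+0.000j S between n5,n6
  Y(L4) = 0.000-0.003137j S between n0,n3
  V1: constraint V(n5)−V(n1) = 3.37
  V2: constraint V(n0)−V(n4) = 1.06
Assemble and solve the 9×9 MNA system:
  V(n1)=-3.962-1.664j  V(n2)=1.518+0.08358j  V(n3)=-2.185+6.548j  V(n4)=-1.060+0.000j  V(n5)=-0.5922-1.664j  V(n6)=-2.033-1.647j  V(n7)=-3.828-1.663j
  i(V1)=-0.3273+0.01267j  i(V2)=0.1161-0.07893j

-2.033-1.647j V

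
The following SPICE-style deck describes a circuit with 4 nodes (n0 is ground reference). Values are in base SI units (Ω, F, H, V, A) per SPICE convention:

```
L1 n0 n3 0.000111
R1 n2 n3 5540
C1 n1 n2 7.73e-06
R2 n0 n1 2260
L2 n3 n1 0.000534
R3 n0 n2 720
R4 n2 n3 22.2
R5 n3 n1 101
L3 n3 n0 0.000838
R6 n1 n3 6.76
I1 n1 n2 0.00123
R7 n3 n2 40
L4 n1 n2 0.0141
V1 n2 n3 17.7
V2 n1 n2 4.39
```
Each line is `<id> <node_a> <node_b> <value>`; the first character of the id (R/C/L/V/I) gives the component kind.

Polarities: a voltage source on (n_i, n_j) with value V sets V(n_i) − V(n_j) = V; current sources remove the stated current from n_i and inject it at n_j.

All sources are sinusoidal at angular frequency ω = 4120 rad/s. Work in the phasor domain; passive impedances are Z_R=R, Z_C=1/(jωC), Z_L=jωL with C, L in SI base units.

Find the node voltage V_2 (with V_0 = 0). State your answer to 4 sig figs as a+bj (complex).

17.70-0.01387j V

Apply KCL at each of the 3 non-ground nodes and solve the resulting linear system.
Node n1: branches {C1, R2, L2, R5, R6, I1, L4, V2} → V_1 = 22.09-0.01387j
Node n2: branches {R1, C1, R3, R4, I1, R7, L4, V1, V2} → V_2 = 17.70-0.01387j
Node n3: branches {L1, R1, L2, R4, R5, L3, R6, R7, V1} → V_3 = -1.026e-05-0.01387j
Source currents: i(V1)=-4.764+10.04j, i(V2)=-3.497+9.976j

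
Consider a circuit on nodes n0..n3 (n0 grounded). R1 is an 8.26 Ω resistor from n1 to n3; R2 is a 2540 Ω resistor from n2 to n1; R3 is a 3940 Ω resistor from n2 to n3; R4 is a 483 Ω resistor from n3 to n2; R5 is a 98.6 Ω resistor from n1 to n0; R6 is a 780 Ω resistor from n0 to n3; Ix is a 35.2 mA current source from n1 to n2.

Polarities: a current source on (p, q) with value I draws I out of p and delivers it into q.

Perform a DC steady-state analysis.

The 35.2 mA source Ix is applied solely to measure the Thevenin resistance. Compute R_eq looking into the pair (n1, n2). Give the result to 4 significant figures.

R_eq = 373.9 Ω

Apply KCL at each of the 3 non-ground nodes and solve the resulting linear system.
Node n1: branches {R1, R2, R5, Ix} → V_1 = -0.02757
Node n2: branches {R2, R3, R4, Ix} → V_2 = 13.13
Node n3: branches {R1, R3, R4, R6} → V_3 = 0.2181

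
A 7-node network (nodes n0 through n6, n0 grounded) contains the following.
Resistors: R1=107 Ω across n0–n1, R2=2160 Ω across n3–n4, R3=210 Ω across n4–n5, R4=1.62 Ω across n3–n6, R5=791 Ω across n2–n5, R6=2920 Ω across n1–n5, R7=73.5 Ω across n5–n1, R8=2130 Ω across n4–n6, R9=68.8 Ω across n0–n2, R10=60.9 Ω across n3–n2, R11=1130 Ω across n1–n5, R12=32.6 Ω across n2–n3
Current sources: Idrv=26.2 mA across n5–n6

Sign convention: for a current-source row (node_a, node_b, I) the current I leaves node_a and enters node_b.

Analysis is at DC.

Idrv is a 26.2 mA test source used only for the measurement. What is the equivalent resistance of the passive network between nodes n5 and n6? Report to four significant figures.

R_eq = 179.8 Ω

Element admittances at DC:
  Y(R1) = 0.009346 S between n0,n1
  Y(R2) = 0.0004630 S between n3,n4
  Y(R3) = 0.004762 S between n4,n5
  Y(R4) = 0.6173 S between n3,n6
  Y(R5) = 0.001264 S between n2,n5
  Y(R6) = 0.0003425 S between n1,n5
  Y(R7) = 0.01361 S between n5,n1
  Y(R8) = 0.0004695 S between n4,n6
  Y(R9) = 0.01453 S between n0,n2
  Y(R10) = 0.01642 S between n3,n2
  Y(R11) = 0.0008850 S between n1,n5
  Y(R12) = 0.03067 S between n2,n3
  Idrv: injects 0.0262 A into n6 (from n5)
Assemble and solve the 6×6 MNA system:
  V(n1)=-1.845  V(n2)=1.186  V(n3)=1.665  V(n4)=-2.239  V(n5)=-3.007  V(n6)=1.704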